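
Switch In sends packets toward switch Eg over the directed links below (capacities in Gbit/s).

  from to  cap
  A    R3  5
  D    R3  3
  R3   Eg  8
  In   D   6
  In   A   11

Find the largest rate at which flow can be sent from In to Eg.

8

Augment In→D→R3→Eg: bottleneck 3, flow now 3.
Augment In→A→R3→Eg: bottleneck 5, flow now 8.
No augmenting path remains; maximum flow = 8.
In the residual graph, reachable from In: {In, D, A}.
Min-cut edges: D→R3 (3), A→R3 (5); capacity 3 + 5 = 8.
This cut is saturated, so no flow can exceed 8.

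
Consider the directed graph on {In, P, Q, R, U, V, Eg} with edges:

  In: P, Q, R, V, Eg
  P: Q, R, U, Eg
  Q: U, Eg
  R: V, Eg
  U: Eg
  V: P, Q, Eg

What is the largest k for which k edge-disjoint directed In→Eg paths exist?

5

Assign every edge capacity 1; by Menger, the answer equals the max flow.
Path In→Eg (+1); total 1.
Path In→P→Eg (+1); total 2.
Path In→Q→Eg (+1); total 3.
Path In→R→Eg (+1); total 4.
Path In→V→Eg (+1); total 5.
No residual In→Eg path; max flow = 5.
Certifying cut of size 5: {In→Eg, In→P, In→Q, In→R, In→V}.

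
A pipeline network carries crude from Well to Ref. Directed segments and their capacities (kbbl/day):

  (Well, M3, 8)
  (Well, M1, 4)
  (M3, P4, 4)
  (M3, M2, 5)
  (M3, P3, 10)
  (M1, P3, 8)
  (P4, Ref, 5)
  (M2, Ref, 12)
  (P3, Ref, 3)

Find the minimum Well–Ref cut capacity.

11

Augment Well→M3→P4→Ref: bottleneck 4, flow now 4.
Augment Well→M3→M2→Ref: bottleneck 4, flow now 8.
Augment Well→M1→P3→Ref: bottleneck 3, flow now 11.
No augmenting path remains; maximum flow = 11.
By max-flow min-cut, the minimum cut capacity equals the max flow.
In the residual graph, reachable from Well: {Well, M1, P3}.
Min-cut edges: Well→M3 (8), P3→Ref (3); capacity 8 + 3 = 11.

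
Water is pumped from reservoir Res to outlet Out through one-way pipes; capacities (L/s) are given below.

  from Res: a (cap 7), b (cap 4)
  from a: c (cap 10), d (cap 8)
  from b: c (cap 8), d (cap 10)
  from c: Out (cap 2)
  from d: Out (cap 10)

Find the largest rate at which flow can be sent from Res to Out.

Augment Res→a→c→Out: bottleneck 2, flow now 2.
Augment Res→a→d→Out: bottleneck 5, flow now 7.
Augment Res→b→d→Out: bottleneck 4, flow now 11.
No augmenting path remains; maximum flow = 11.
In the residual graph, reachable from Res: {Res}.
Min-cut edges: Res→a (7), Res→b (4); capacity 7 + 4 = 11.
This cut is saturated, so no flow can exceed 11.

11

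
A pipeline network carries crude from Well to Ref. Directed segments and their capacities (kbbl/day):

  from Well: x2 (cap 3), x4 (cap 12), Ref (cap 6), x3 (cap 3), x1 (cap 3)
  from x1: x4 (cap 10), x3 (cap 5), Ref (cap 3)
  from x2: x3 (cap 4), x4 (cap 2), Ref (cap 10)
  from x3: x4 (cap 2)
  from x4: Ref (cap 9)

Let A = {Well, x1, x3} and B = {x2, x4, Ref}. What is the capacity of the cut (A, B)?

Edges leaving {Well, x1, x3}: Well→x2 (3), Well→x4 (12), Well→Ref (6), x1→x4 (10), x1→Ref (3), x3→x4 (2).
Cut capacity = 3 + 12 + 6 + 10 + 3 + 2 = 36.

36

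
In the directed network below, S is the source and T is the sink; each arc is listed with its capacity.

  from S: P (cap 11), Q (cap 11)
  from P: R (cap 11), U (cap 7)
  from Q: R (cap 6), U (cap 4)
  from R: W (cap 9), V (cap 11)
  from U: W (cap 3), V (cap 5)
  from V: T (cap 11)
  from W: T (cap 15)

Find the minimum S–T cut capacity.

21

Augment S→P→R→V→T: bottleneck 11, flow now 11.
Augment S→Q→R→W→T: bottleneck 6, flow now 17.
Augment S→Q→U→W→T: bottleneck 3, flow now 20.
Augment S→Q→U→V→R→W→T: bottleneck 1, flow now 21. (uses reverse residual edge)
No augmenting path remains; maximum flow = 21.
By max-flow min-cut, the minimum cut capacity equals the max flow.
In the residual graph, reachable from S: {S, Q}.
Min-cut edges: S→P (11), Q→R (6), Q→U (4); capacity 11 + 6 + 4 = 21.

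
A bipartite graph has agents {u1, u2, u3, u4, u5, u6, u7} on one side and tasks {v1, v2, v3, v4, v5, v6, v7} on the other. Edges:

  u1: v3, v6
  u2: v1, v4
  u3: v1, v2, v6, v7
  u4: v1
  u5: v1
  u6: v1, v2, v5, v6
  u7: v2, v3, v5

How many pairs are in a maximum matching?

6

Unit-capacity flow: source→left, listed edges, right→sink; max matching = max flow.
Augmenting path u1→v3 (+1); matched 1.
Augmenting path u2→v1 (+1); matched 2.
Augmenting path u3→v2 (+1); matched 3.
Augmenting path u6→v5 (+1); matched 4.
Augmenting path u4→v1→u2→v4 (+1); matched 5.
Augmenting path u7→v2→u3→v6 (+1); matched 6.
No augmenting path remains; maximum matching = 6.
König certificate: {u1, u2, u3, u6, u7, v1} is a vertex cover of size 6 (every listed pair touches it), so no matching can be larger.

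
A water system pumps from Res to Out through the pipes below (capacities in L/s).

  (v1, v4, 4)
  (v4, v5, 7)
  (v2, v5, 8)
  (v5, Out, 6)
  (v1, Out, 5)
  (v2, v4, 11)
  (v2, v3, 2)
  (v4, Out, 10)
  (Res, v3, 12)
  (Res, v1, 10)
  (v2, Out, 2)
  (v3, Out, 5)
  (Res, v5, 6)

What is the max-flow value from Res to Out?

20

Augment Res→v1→Out: bottleneck 5, flow now 5.
Augment Res→v3→Out: bottleneck 5, flow now 10.
Augment Res→v5→Out: bottleneck 6, flow now 16.
Augment Res→v1→v4→Out: bottleneck 4, flow now 20.
No augmenting path remains; maximum flow = 20.
In the residual graph, reachable from Res: {Res, v1, v3}.
Min-cut edges: Res→v5 (6), v1→v4 (4), v1→Out (5), v3→Out (5); capacity 6 + 4 + 5 + 5 = 20.
This cut is saturated, so no flow can exceed 20.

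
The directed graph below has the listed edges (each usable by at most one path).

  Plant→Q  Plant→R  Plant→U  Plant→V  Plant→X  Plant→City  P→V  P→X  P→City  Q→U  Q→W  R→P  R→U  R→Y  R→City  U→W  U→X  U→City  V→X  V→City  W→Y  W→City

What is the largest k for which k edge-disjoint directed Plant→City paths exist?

5

Assign every edge capacity 1; by Menger, the answer equals the max flow.
Path Plant→City (+1); total 1.
Path Plant→R→City (+1); total 2.
Path Plant→U→City (+1); total 3.
Path Plant→V→City (+1); total 4.
Path Plant→Q→W→City (+1); total 5.
No residual Plant→City path; max flow = 5.
Certifying cut of size 5: {Plant→City, Plant→Q, Plant→R, Plant→U, Plant→V}.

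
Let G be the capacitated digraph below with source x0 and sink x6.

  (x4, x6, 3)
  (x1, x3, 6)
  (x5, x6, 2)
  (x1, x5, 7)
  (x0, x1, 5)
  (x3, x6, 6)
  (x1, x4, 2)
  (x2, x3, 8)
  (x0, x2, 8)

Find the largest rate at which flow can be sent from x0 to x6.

10

Augment x0→x1→x3→x6: bottleneck 5, flow now 5.
Augment x0→x2→x3→x6: bottleneck 1, flow now 6.
Augment x0→x2→x3→x1→x4→x6: bottleneck 2, flow now 8. (uses reverse residual edge)
Augment x0→x2→x3→x1→x5→x6: bottleneck 2, flow now 10. (uses reverse residual edge)
No augmenting path remains; maximum flow = 10.
In the residual graph, reachable from x0: {x0, x1, x2, x3, x5}.
Min-cut edges: x1→x4 (2), x3→x6 (6), x5→x6 (2); capacity 2 + 6 + 2 = 10.
This cut is saturated, so no flow can exceed 10.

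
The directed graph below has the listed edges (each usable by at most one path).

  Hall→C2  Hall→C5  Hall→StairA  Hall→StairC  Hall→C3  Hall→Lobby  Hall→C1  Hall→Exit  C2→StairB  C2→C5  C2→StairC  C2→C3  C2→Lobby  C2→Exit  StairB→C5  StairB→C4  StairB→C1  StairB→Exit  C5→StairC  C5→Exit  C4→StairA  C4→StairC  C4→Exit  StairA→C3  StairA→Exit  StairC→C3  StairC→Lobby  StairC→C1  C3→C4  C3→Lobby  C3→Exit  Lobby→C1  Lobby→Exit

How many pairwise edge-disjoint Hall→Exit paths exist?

7

Assign every edge capacity 1; by Menger, the answer equals the max flow.
Path Hall→Exit (+1); total 1.
Path Hall→C2→Exit (+1); total 2.
Path Hall→C5→Exit (+1); total 3.
Path Hall→StairA→Exit (+1); total 4.
Path Hall→C3→Exit (+1); total 5.
Path Hall→Lobby→Exit (+1); total 6.
Path Hall→StairC→C3→C4→Exit (+1); total 7.
No residual Hall→Exit path; max flow = 7.
Certifying cut of size 7: {Hall→C2, Hall→C3, Hall→C5, Hall→Exit, Hall→Lobby, Hall→StairA, Hall→StairC}.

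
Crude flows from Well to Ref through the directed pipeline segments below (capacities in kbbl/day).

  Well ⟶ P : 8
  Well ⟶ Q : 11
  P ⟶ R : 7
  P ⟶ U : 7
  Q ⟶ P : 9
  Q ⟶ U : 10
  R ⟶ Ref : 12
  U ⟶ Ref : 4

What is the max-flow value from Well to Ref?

Augment Well→P→R→Ref: bottleneck 7, flow now 7.
Augment Well→P→U→Ref: bottleneck 1, flow now 8.
Augment Well→Q→U→Ref: bottleneck 3, flow now 11.
No augmenting path remains; maximum flow = 11.
In the residual graph, reachable from Well: {Well, P, Q, U}.
Min-cut edges: P→R (7), U→Ref (4); capacity 7 + 4 = 11.
This cut is saturated, so no flow can exceed 11.

11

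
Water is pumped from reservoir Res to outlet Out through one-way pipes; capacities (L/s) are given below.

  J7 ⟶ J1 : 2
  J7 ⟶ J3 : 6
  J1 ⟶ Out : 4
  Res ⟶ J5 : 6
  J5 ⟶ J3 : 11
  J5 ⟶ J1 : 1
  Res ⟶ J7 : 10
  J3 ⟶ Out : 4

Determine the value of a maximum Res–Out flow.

7

Augment Res→J7→J3→Out: bottleneck 4, flow now 4.
Augment Res→J7→J1→Out: bottleneck 2, flow now 6.
Augment Res→J5→J1→Out: bottleneck 1, flow now 7.
No augmenting path remains; maximum flow = 7.
In the residual graph, reachable from Res: {Res, J7, J5, J3}.
Min-cut edges: J7→J1 (2), J5→J1 (1), J3→Out (4); capacity 2 + 1 + 4 = 7.
This cut is saturated, so no flow can exceed 7.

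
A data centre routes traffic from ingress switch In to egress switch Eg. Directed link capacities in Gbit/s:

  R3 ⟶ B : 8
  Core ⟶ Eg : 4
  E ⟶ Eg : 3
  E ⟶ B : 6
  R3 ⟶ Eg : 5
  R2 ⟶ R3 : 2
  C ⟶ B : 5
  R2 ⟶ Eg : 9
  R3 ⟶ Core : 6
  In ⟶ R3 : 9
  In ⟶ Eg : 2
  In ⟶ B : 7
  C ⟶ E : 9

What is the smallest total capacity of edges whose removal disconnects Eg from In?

Augment In→Eg: bottleneck 2, flow now 2.
Augment In→R3→Eg: bottleneck 5, flow now 7.
Augment In→R3→Core→Eg: bottleneck 4, flow now 11.
No augmenting path remains; maximum flow = 11.
By max-flow min-cut, the minimum cut capacity equals the max flow.
In the residual graph, reachable from In: {In, B}.
Min-cut edges: In→R3 (9), In→Eg (2); capacity 9 + 2 = 11.

11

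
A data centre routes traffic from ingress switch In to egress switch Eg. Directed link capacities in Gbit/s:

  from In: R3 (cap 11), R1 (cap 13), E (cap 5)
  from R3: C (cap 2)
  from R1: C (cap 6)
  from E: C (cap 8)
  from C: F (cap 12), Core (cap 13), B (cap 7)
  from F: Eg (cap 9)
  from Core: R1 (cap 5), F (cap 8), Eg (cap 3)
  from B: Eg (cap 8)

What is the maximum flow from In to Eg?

13

Augment In→R3→C→F→Eg: bottleneck 2, flow now 2.
Augment In→R1→C→F→Eg: bottleneck 6, flow now 8.
Augment In→E→C→F→Eg: bottleneck 1, flow now 9.
Augment In→E→C→Core→Eg: bottleneck 3, flow now 12.
Augment In→E→C→B→Eg: bottleneck 1, flow now 13.
No augmenting path remains; maximum flow = 13.
In the residual graph, reachable from In: {In, R3, R1}.
Min-cut edges: In→E (5), R3→C (2), R1→C (6); capacity 5 + 2 + 6 = 13.
This cut is saturated, so no flow can exceed 13.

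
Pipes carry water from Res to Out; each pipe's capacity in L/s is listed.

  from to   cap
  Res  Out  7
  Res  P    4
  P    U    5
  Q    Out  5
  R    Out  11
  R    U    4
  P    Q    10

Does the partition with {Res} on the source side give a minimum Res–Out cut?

Yes — it is a minimum cut (capacity 11).

Given cut capacity: 4 + 7 = 11.
Augment Res→Out: bottleneck 7, flow now 7.
Augment Res→P→Q→Out: bottleneck 4, flow now 11.
No augmenting path remains; maximum flow = 11.
Cut capacity 11 equals the max flow, so it is a minimum cut.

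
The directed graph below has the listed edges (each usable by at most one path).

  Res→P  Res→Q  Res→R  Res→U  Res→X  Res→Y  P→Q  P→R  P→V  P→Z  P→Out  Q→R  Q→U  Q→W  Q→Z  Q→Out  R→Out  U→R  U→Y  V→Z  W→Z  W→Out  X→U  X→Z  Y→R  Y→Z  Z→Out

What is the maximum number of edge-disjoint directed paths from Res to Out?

Assign every edge capacity 1; by Menger, the answer equals the max flow.
Path Res→P→Out (+1); total 1.
Path Res→Q→Out (+1); total 2.
Path Res→R→Out (+1); total 3.
Path Res→X→Z→Out (+1); total 4.
No residual Res→Out path; max flow = 4.
Certifying cut of size 4: {R→Out, Res→P, Res→Q, Z→Out}.

4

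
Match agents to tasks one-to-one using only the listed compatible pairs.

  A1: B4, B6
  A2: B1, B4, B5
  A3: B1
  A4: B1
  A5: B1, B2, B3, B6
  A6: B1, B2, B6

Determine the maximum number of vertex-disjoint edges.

5

Unit-capacity flow: source→left, listed edges, right→sink; max matching = max flow.
Augmenting path A1→B4 (+1); matched 1.
Augmenting path A2→B1 (+1); matched 2.
Augmenting path A5→B2 (+1); matched 3.
Augmenting path A6→B6 (+1); matched 4.
Augmenting path A3→B1→A2→B5 (+1); matched 5.
No augmenting path remains; maximum matching = 5.
König certificate: {A1, A2, A5, A6, B1} is a vertex cover of size 5 (every listed pair touches it), so no matching can be larger.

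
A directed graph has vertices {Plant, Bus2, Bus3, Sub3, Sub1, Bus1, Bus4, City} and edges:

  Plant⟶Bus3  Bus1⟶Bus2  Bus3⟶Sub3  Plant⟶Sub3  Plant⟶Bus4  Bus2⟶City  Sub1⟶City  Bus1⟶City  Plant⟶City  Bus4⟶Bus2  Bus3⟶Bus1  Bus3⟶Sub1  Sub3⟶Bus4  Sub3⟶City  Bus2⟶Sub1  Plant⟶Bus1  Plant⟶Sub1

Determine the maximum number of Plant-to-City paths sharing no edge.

Assign every edge capacity 1; by Menger, the answer equals the max flow.
Path Plant→City (+1); total 1.
Path Plant→Sub3→City (+1); total 2.
Path Plant→Sub1→City (+1); total 3.
Path Plant→Bus1→City (+1); total 4.
Path Plant→Bus4→Bus2→City (+1); total 5.
No residual Plant→City path; max flow = 5.
Certifying cut of size 5: {Bus1→City, Bus2→City, Plant→City, Sub1→City, Sub3→City}.

5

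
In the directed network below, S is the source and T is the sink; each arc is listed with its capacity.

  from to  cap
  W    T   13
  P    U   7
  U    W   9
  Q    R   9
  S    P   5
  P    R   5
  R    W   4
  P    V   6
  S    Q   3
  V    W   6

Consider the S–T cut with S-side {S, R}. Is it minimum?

No — its capacity is 12, but the minimum cut has capacity 8.

Given cut capacity: 5 + 3 + 4 = 12.
Augment S→P→R→W→T: bottleneck 4, flow now 4.
Augment S→P→U→W→T: bottleneck 1, flow now 5.
Augment S→Q→R→P→U→W→T: bottleneck 3, flow now 8. (uses reverse residual edge)
No augmenting path remains; maximum flow = 8.
In the residual graph, reachable from S: {S}.
Min-cut edges: S→P (5), S→Q (3); capacity 5 + 3 = 8.
Cut capacity 12 exceeds the max flow 8, so it is not minimum.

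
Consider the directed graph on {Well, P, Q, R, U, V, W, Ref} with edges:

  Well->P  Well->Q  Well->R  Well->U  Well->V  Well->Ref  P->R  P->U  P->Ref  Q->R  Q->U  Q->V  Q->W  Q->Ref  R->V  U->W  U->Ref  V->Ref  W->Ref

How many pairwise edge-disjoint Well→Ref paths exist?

Assign every edge capacity 1; by Menger, the answer equals the max flow.
Path Well→Ref (+1); total 1.
Path Well→P→Ref (+1); total 2.
Path Well→Q→Ref (+1); total 3.
Path Well→U→Ref (+1); total 4.
Path Well→V→Ref (+1); total 5.
No residual Well→Ref path; max flow = 5.
Certifying cut of size 5: {V→Ref, Well→P, Well→Q, Well→Ref, Well→U}.

5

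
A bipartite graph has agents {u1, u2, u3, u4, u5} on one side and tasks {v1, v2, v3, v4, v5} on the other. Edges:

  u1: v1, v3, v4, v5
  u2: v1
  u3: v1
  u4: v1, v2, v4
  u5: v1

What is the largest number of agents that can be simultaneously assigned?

3

Unit-capacity flow: source→left, listed edges, right→sink; max matching = max flow.
Augmenting path u1→v1 (+1); matched 1.
Augmenting path u4→v2 (+1); matched 2.
Augmenting path u2→v1→u1→v3 (+1); matched 3.
No augmenting path remains; maximum matching = 3.
König certificate: {u1, u4, v1} is a vertex cover of size 3 (every listed pair touches it), so no matching can be larger.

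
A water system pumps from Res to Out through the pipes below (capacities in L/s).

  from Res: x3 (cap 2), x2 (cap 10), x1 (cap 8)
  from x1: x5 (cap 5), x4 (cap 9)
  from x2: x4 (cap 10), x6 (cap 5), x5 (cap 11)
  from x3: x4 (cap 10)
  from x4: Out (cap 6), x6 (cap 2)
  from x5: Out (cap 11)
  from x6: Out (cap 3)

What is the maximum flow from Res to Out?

Augment Res→x1→x4→Out: bottleneck 6, flow now 6.
Augment Res→x1→x5→Out: bottleneck 2, flow now 8.
Augment Res→x2→x5→Out: bottleneck 9, flow now 17.
Augment Res→x2→x6→Out: bottleneck 1, flow now 18.
Augment Res→x3→x4→x6→Out: bottleneck 2, flow now 20.
No augmenting path remains; maximum flow = 20.
In the residual graph, reachable from Res: {Res}.
Min-cut edges: Res→x1 (8), Res→x2 (10), Res→x3 (2); capacity 8 + 10 + 2 = 20.
This cut is saturated, so no flow can exceed 20.

20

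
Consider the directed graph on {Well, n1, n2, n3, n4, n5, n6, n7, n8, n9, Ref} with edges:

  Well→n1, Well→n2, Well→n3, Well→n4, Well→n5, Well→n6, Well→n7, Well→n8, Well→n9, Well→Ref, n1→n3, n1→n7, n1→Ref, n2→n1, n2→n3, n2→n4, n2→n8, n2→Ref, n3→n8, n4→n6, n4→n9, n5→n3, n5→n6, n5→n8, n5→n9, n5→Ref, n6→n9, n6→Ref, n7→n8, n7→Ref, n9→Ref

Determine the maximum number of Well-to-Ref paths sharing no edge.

7

Assign every edge capacity 1; by Menger, the answer equals the max flow.
Path Well→Ref (+1); total 1.
Path Well→n1→Ref (+1); total 2.
Path Well→n2→Ref (+1); total 3.
Path Well→n5→Ref (+1); total 4.
Path Well→n6→Ref (+1); total 5.
Path Well→n7→Ref (+1); total 6.
Path Well→n9→Ref (+1); total 7.
No residual Well→Ref path; max flow = 7.
Certifying cut of size 7: {Well→Ref, Well→n1, Well→n2, Well→n5, Well→n7, n6→Ref, n9→Ref}.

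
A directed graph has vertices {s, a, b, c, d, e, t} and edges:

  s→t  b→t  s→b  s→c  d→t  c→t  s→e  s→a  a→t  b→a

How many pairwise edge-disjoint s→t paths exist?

4

Assign every edge capacity 1; by Menger, the answer equals the max flow.
Path s→t (+1); total 1.
Path s→a→t (+1); total 2.
Path s→b→t (+1); total 3.
Path s→c→t (+1); total 4.
No residual s→t path; max flow = 4.
Certifying cut of size 4: {s→a, s→b, s→c, s→t}.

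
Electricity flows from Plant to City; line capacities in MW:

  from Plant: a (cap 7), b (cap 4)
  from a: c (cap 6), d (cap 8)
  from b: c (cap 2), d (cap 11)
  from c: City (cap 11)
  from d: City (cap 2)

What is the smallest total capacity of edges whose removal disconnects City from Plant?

Augment Plant→a→c→City: bottleneck 6, flow now 6.
Augment Plant→a→d→City: bottleneck 1, flow now 7.
Augment Plant→b→c→City: bottleneck 2, flow now 9.
Augment Plant→b→d→City: bottleneck 1, flow now 10.
No augmenting path remains; maximum flow = 10.
By max-flow min-cut, the minimum cut capacity equals the max flow.
In the residual graph, reachable from Plant: {Plant, a, b, d}.
Min-cut edges: a→c (6), b→c (2), d→City (2); capacity 6 + 2 + 2 = 10.

10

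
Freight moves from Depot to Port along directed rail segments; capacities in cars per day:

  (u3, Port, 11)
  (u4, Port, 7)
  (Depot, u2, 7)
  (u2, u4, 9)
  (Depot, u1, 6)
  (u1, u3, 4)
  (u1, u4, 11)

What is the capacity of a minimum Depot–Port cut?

11

Augment Depot→u1→u3→Port: bottleneck 4, flow now 4.
Augment Depot→u1→u4→Port: bottleneck 2, flow now 6.
Augment Depot→u2→u4→Port: bottleneck 5, flow now 11.
No augmenting path remains; maximum flow = 11.
By max-flow min-cut, the minimum cut capacity equals the max flow.
In the residual graph, reachable from Depot: {Depot, u1, u2, u4}.
Min-cut edges: u1→u3 (4), u4→Port (7); capacity 4 + 7 = 11.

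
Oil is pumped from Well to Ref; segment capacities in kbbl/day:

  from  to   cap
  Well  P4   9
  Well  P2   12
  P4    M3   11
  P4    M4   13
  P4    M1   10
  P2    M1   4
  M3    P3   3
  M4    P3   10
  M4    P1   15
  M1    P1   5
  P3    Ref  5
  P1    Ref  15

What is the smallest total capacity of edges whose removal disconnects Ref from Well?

13

Augment Well→P4→M3→P3→Ref: bottleneck 3, flow now 3.
Augment Well→P4→M4→P3→Ref: bottleneck 2, flow now 5.
Augment Well→P4→M4→P1→Ref: bottleneck 4, flow now 9.
Augment Well→P2→M1→P1→Ref: bottleneck 4, flow now 13.
No augmenting path remains; maximum flow = 13.
By max-flow min-cut, the minimum cut capacity equals the max flow.
In the residual graph, reachable from Well: {Well, P2}.
Min-cut edges: Well→P4 (9), P2→M1 (4); capacity 9 + 4 = 13.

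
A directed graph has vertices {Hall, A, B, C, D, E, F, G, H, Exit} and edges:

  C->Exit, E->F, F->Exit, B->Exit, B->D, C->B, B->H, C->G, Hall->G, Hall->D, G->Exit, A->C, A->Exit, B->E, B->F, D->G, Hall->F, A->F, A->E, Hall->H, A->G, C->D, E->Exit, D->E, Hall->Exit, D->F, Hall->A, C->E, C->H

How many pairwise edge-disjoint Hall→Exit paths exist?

5

Assign every edge capacity 1; by Menger, the answer equals the max flow.
Path Hall→Exit (+1); total 1.
Path Hall→A→Exit (+1); total 2.
Path Hall→F→Exit (+1); total 3.
Path Hall→G→Exit (+1); total 4.
Path Hall→D→E→Exit (+1); total 5.
No residual Hall→Exit path; max flow = 5.
Certifying cut of size 5: {Hall→A, Hall→D, Hall→Exit, Hall→F, Hall→G}.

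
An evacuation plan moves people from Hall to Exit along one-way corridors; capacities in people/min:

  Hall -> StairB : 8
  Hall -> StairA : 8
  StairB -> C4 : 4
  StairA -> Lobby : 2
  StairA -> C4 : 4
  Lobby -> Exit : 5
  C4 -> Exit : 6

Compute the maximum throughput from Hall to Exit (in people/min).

8

Augment Hall→StairB→C4→Exit: bottleneck 4, flow now 4.
Augment Hall→StairA→Lobby→Exit: bottleneck 2, flow now 6.
Augment Hall→StairA→C4→Exit: bottleneck 2, flow now 8.
No augmenting path remains; maximum flow = 8.
In the residual graph, reachable from Hall: {Hall, StairB, StairA, C4}.
Min-cut edges: StairA→Lobby (2), C4→Exit (6); capacity 2 + 6 = 8.
This cut is saturated, so no flow can exceed 8.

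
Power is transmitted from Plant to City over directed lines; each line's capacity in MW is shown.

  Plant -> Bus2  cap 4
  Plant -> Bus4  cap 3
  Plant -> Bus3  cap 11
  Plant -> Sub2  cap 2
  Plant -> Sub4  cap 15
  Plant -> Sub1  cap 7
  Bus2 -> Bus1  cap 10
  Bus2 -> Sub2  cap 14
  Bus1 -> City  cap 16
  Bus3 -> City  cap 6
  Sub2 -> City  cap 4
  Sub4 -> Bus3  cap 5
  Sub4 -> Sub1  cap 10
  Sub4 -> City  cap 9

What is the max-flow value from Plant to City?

21

Augment Plant→Bus3→City: bottleneck 6, flow now 6.
Augment Plant→Sub2→City: bottleneck 2, flow now 8.
Augment Plant→Sub4→City: bottleneck 9, flow now 17.
Augment Plant→Bus2→Bus1→City: bottleneck 4, flow now 21.
No augmenting path remains; maximum flow = 21.
In the residual graph, reachable from Plant: {Plant, Bus4, Bus3, Sub4, Sub1}.
Min-cut edges: Plant→Bus2 (4), Plant→Sub2 (2), Bus3→City (6), Sub4→City (9); capacity 4 + 2 + 6 + 9 = 21.
This cut is saturated, so no flow can exceed 21.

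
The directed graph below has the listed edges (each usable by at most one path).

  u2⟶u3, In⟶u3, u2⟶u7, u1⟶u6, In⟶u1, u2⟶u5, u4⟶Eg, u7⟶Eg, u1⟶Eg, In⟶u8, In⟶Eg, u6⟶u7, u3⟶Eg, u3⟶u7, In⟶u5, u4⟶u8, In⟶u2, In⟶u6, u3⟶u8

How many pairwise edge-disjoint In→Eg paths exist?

4

Assign every edge capacity 1; by Menger, the answer equals the max flow.
Path In→Eg (+1); total 1.
Path In→u1→Eg (+1); total 2.
Path In→u3→Eg (+1); total 3.
Path In→u2→u7→Eg (+1); total 4.
No residual In→Eg path; max flow = 4.
Certifying cut of size 4: {In→Eg, In→u1, u3→Eg, u7→Eg}.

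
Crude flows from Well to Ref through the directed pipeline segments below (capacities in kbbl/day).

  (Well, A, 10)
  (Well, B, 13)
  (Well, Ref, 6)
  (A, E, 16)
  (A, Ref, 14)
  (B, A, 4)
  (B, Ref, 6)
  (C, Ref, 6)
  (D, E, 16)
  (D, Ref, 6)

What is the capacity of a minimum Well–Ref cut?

Augment Well→Ref: bottleneck 6, flow now 6.
Augment Well→A→Ref: bottleneck 10, flow now 16.
Augment Well→B→Ref: bottleneck 6, flow now 22.
Augment Well→B→A→Ref: bottleneck 4, flow now 26.
No augmenting path remains; maximum flow = 26.
By max-flow min-cut, the minimum cut capacity equals the max flow.
In the residual graph, reachable from Well: {Well, B}.
Min-cut edges: Well→A (10), Well→Ref (6), B→A (4), B→Ref (6); capacity 10 + 6 + 4 + 6 = 26.

26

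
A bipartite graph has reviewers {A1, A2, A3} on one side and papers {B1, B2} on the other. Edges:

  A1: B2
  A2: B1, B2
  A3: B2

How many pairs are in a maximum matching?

Unit-capacity flow: source→left, listed edges, right→sink; max matching = max flow.
Augmenting path A1→B2 (+1); matched 1.
Augmenting path A2→B1 (+1); matched 2.
No augmenting path remains; maximum matching = 2.
König certificate: {A2, B2} is a vertex cover of size 2 (every listed pair touches it), so no matching can be larger.

2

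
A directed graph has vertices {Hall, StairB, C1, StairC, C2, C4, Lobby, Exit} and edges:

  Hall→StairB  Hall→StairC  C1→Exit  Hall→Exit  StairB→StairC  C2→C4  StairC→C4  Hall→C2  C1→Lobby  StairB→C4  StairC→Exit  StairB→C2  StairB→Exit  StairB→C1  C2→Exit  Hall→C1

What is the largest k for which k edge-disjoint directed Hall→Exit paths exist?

Assign every edge capacity 1; by Menger, the answer equals the max flow.
Path Hall→Exit (+1); total 1.
Path Hall→StairB→Exit (+1); total 2.
Path Hall→C1→Exit (+1); total 3.
Path Hall→StairC→Exit (+1); total 4.
Path Hall→C2→Exit (+1); total 5.
No residual Hall→Exit path; max flow = 5.
Certifying cut of size 5: {Hall→C1, Hall→C2, Hall→Exit, Hall→StairB, Hall→StairC}.

5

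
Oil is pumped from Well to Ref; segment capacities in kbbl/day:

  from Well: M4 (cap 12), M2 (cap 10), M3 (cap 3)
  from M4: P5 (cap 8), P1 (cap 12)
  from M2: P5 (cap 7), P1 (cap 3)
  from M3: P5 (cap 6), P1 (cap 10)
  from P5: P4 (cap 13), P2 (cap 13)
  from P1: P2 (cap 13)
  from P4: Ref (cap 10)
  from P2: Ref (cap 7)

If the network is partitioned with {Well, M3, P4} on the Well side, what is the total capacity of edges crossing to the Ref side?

48

Edges leaving {Well, M3, P4}: Well→M4 (12), Well→M2 (10), M3→P5 (6), M3→P1 (10), P4→Ref (10).
Cut capacity = 12 + 10 + 6 + 10 + 10 = 48.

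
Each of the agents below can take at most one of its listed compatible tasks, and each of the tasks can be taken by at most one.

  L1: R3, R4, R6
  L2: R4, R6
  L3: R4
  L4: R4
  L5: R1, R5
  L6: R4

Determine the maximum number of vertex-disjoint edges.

4

Unit-capacity flow: source→left, listed edges, right→sink; max matching = max flow.
Augmenting path L1→R3 (+1); matched 1.
Augmenting path L2→R4 (+1); matched 2.
Augmenting path L5→R1 (+1); matched 3.
Augmenting path L3→R4→L2→R6 (+1); matched 4.
No augmenting path remains; maximum matching = 4.
König certificate: {L1, L2, L5, R4} is a vertex cover of size 4 (every listed pair touches it), so no matching can be larger.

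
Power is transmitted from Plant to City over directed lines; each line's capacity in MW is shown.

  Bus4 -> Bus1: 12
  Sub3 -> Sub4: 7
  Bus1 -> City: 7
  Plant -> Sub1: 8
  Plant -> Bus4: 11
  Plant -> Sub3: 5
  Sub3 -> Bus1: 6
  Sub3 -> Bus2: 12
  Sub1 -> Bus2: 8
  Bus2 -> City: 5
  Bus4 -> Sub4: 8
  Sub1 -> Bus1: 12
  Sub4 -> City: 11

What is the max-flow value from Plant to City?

23

Augment Plant→Bus4→Bus1→City: bottleneck 7, flow now 7.
Augment Plant→Bus4→Sub4→City: bottleneck 4, flow now 11.
Augment Plant→Sub3→Bus2→City: bottleneck 5, flow now 16.
Augment Plant→Sub1→Bus1→Bus4→Sub4→City: bottleneck 4, flow now 20. (uses reverse residual edge)
Augment Plant→Sub1→Bus2→Sub3→Sub4→City: bottleneck 3, flow now 23. (uses reverse residual edge)
No augmenting path remains; maximum flow = 23.
In the residual graph, reachable from Plant: {Plant, Bus4, Sub3, Sub1, Bus1, Bus2, Sub4}.
Min-cut edges: Bus1→City (7), Bus2→City (5), Sub4→City (11); capacity 7 + 5 + 11 = 23.
This cut is saturated, so no flow can exceed 23.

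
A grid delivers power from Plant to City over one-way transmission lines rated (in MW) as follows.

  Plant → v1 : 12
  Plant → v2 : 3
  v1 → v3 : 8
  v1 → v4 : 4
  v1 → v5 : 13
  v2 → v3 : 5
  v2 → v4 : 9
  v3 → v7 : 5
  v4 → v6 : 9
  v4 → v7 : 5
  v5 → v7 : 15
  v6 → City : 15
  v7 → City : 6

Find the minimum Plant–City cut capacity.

13

Augment Plant→v1→v3→v7→City: bottleneck 5, flow now 5.
Augment Plant→v1→v4→v6→City: bottleneck 4, flow now 9.
Augment Plant→v1→v5→v7→City: bottleneck 1, flow now 10.
Augment Plant→v2→v4→v6→City: bottleneck 3, flow now 13.
No augmenting path remains; maximum flow = 13.
By max-flow min-cut, the minimum cut capacity equals the max flow.
In the residual graph, reachable from Plant: {Plant, v1, v3, v5, v7}.
Min-cut edges: Plant→v2 (3), v1→v4 (4), v7→City (6); capacity 3 + 4 + 6 = 13.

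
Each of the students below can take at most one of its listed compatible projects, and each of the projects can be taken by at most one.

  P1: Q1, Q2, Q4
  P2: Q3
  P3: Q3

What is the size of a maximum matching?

Unit-capacity flow: source→left, listed edges, right→sink; max matching = max flow.
Augmenting path P1→Q1 (+1); matched 1.
Augmenting path P2→Q3 (+1); matched 2.
No augmenting path remains; maximum matching = 2.
König certificate: {P1, Q3} is a vertex cover of size 2 (every listed pair touches it), so no matching can be larger.

2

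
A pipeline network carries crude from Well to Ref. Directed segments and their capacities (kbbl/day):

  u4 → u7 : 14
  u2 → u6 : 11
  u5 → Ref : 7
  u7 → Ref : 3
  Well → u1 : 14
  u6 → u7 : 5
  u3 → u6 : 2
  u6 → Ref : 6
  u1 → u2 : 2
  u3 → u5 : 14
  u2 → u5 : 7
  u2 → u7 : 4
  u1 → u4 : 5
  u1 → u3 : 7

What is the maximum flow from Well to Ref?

12

Augment Well→u1→u2→u5→Ref: bottleneck 2, flow now 2.
Augment Well→u1→u3→u5→Ref: bottleneck 5, flow now 7.
Augment Well→u1→u3→u6→Ref: bottleneck 2, flow now 9.
Augment Well→u1→u4→u7→Ref: bottleneck 3, flow now 12.
No augmenting path remains; maximum flow = 12.
In the residual graph, reachable from Well: {Well, u1, u4, u7}.
Min-cut edges: u1→u2 (2), u1→u3 (7), u7→Ref (3); capacity 2 + 7 + 3 = 12.
This cut is saturated, so no flow can exceed 12.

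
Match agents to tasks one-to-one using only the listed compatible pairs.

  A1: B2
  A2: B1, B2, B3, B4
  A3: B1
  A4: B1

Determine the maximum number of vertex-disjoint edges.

Unit-capacity flow: source→left, listed edges, right→sink; max matching = max flow.
Augmenting path A1→B2 (+1); matched 1.
Augmenting path A2→B1 (+1); matched 2.
Augmenting path A3→B1→A2→B3 (+1); matched 3.
No augmenting path remains; maximum matching = 3.
König certificate: {A1, A2, B1} is a vertex cover of size 3 (every listed pair touches it), so no matching can be larger.

3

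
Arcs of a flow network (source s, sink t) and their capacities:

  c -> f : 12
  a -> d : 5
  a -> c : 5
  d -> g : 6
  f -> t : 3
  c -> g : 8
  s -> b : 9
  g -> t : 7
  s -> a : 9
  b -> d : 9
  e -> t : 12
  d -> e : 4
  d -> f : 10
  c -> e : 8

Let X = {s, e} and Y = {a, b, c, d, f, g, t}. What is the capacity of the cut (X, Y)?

Edges leaving {s, e}: s→a (9), s→b (9), e→t (12).
Cut capacity = 9 + 9 + 12 = 30.

30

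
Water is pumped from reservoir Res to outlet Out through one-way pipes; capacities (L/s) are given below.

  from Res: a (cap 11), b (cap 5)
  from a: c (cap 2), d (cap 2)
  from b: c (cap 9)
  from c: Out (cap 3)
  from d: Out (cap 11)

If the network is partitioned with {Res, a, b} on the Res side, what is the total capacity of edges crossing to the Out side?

Edges leaving {Res, a, b}: a→c (2), a→d (2), b→c (9).
Cut capacity = 2 + 2 + 9 = 13.

13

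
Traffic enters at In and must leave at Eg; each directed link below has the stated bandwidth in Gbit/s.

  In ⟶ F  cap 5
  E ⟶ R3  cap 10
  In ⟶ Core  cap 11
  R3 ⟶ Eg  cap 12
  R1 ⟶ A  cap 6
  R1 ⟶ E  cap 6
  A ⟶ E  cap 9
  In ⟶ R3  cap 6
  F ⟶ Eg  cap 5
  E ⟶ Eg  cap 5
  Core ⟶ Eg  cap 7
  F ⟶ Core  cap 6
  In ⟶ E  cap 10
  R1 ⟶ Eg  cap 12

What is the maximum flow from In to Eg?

28

Augment In→F→Eg: bottleneck 5, flow now 5.
Augment In→Core→Eg: bottleneck 7, flow now 12.
Augment In→E→Eg: bottleneck 5, flow now 17.
Augment In→R3→Eg: bottleneck 6, flow now 23.
Augment In→E→R3→Eg: bottleneck 5, flow now 28.
No augmenting path remains; maximum flow = 28.
In the residual graph, reachable from In: {In, Core}.
Min-cut edges: In→F (5), In→E (10), In→R3 (6), Core→Eg (7); capacity 5 + 10 + 6 + 7 = 28.
This cut is saturated, so no flow can exceed 28.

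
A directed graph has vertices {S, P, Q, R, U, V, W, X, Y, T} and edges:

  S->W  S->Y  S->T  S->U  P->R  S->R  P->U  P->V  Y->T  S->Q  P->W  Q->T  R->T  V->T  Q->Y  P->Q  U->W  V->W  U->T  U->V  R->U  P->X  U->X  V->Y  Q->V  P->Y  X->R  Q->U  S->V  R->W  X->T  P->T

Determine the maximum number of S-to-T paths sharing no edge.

Assign every edge capacity 1; by Menger, the answer equals the max flow.
Path S→T (+1); total 1.
Path S→Q→T (+1); total 2.
Path S→R→T (+1); total 3.
Path S→U→T (+1); total 4.
Path S→V→T (+1); total 5.
Path S→Y→T (+1); total 6.
No residual S→T path; max flow = 6.
Certifying cut of size 6: {S→Q, S→R, S→T, S→U, S→V, S→Y}.

6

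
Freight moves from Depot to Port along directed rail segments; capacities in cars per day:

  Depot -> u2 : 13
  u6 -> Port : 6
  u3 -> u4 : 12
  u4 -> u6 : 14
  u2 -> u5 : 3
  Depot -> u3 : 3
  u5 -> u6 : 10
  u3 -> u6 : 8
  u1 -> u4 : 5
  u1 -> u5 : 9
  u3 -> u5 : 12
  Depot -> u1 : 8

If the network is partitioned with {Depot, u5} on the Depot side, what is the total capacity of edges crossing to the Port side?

34

Edges leaving {Depot, u5}: Depot→u1 (8), Depot→u2 (13), Depot→u3 (3), u5→u6 (10).
Cut capacity = 8 + 13 + 3 + 10 = 34.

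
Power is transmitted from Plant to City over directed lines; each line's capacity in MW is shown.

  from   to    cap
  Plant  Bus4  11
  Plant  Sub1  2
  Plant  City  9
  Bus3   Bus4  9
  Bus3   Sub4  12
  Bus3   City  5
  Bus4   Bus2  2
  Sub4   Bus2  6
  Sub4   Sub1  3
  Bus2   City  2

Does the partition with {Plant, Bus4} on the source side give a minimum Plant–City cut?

Given cut capacity: 2 + 9 + 2 = 13.
Augment Plant→City: bottleneck 9, flow now 9.
Augment Plant→Bus4→Bus2→City: bottleneck 2, flow now 11.
No augmenting path remains; maximum flow = 11.
In the residual graph, reachable from Plant: {Plant, Bus4, Sub1}.
Min-cut edges: Plant→City (9), Bus4→Bus2 (2); capacity 9 + 2 = 11.
Cut capacity 13 exceeds the max flow 11, so it is not minimum.

No — its capacity is 13, but the minimum cut has capacity 11.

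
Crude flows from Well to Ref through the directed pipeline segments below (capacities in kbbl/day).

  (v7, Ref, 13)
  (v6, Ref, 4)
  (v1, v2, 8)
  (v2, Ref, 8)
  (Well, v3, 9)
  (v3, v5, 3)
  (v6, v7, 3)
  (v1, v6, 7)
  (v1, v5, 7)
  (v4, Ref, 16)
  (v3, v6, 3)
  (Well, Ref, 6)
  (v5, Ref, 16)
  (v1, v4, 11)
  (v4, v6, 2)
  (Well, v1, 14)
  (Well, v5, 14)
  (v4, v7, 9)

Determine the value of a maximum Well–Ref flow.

39

Augment Well→Ref: bottleneck 6, flow now 6.
Augment Well→v5→Ref: bottleneck 14, flow now 20.
Augment Well→v1→v2→Ref: bottleneck 8, flow now 28.
Augment Well→v1→v4→Ref: bottleneck 6, flow now 34.
Augment Well→v3→v5→Ref: bottleneck 2, flow now 36.
Augment Well→v3→v6→Ref: bottleneck 3, flow now 39.
No augmenting path remains; maximum flow = 39.
In the residual graph, reachable from Well: {Well, v3, v5}.
Min-cut edges: Well→v1 (14), Well→Ref (6), v3→v6 (3), v5→Ref (16); capacity 14 + 6 + 3 + 16 = 39.
This cut is saturated, so no flow can exceed 39.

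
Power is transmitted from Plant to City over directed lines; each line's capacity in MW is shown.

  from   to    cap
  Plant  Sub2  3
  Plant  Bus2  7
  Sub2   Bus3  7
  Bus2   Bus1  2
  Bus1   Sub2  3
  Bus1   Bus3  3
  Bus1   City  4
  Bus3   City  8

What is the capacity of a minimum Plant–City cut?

Augment Plant→Sub2→Bus3→City: bottleneck 3, flow now 3.
Augment Plant→Bus2→Bus1→City: bottleneck 2, flow now 5.
No augmenting path remains; maximum flow = 5.
By max-flow min-cut, the minimum cut capacity equals the max flow.
In the residual graph, reachable from Plant: {Plant, Bus2}.
Min-cut edges: Plant→Sub2 (3), Bus2→Bus1 (2); capacity 3 + 2 = 5.

5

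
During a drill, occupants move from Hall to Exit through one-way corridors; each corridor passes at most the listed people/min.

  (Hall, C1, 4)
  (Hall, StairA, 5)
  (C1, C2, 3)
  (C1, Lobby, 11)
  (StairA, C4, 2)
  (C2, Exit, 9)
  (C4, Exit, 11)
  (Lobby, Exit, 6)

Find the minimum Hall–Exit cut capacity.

Augment Hall→C1→C2→Exit: bottleneck 3, flow now 3.
Augment Hall→C1→Lobby→Exit: bottleneck 1, flow now 4.
Augment Hall→StairA→C4→Exit: bottleneck 2, flow now 6.
No augmenting path remains; maximum flow = 6.
By max-flow min-cut, the minimum cut capacity equals the max flow.
In the residual graph, reachable from Hall: {Hall, StairA}.
Min-cut edges: Hall→C1 (4), StairA→C4 (2); capacity 4 + 2 = 6.

6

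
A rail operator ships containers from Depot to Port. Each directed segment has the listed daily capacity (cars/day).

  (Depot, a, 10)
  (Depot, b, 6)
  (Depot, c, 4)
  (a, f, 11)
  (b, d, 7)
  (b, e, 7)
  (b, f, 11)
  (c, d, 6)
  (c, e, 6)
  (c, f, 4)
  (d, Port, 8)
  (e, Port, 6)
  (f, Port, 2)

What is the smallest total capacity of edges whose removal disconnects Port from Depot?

12

Augment Depot→a→f→Port: bottleneck 2, flow now 2.
Augment Depot→b→d→Port: bottleneck 6, flow now 8.
Augment Depot→c→d→Port: bottleneck 2, flow now 10.
Augment Depot→c→e→Port: bottleneck 2, flow now 12.
No augmenting path remains; maximum flow = 12.
By max-flow min-cut, the minimum cut capacity equals the max flow.
In the residual graph, reachable from Depot: {Depot, a, f}.
Min-cut edges: Depot→b (6), Depot→c (4), f→Port (2); capacity 6 + 4 + 2 = 12.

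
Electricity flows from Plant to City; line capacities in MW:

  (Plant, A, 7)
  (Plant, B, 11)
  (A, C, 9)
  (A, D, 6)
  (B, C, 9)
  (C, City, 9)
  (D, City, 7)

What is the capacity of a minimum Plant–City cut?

15

Augment Plant→A→C→City: bottleneck 7, flow now 7.
Augment Plant→B→C→City: bottleneck 2, flow now 9.
Augment Plant→B→C→A→D→City: bottleneck 6, flow now 15. (uses reverse residual edge)
No augmenting path remains; maximum flow = 15.
By max-flow min-cut, the minimum cut capacity equals the max flow.
In the residual graph, reachable from Plant: {Plant, A, B, C}.
Min-cut edges: A→D (6), C→City (9); capacity 6 + 9 = 15.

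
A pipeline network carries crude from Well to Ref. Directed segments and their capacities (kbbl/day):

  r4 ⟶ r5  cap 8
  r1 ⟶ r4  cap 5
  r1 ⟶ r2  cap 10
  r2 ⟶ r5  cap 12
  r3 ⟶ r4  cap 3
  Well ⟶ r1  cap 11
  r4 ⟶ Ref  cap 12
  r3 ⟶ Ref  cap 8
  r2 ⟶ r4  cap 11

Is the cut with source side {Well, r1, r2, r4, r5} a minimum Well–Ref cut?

Given cut capacity: 12 = 12.
Augment Well→r1→r4→Ref: bottleneck 5, flow now 5.
Augment Well→r1→r2→r4→Ref: bottleneck 6, flow now 11.
No augmenting path remains; maximum flow = 11.
In the residual graph, reachable from Well: {Well}.
Min-cut edges: Well→r1 (11); capacity 11 = 11.
Cut capacity 12 exceeds the max flow 11, so it is not minimum.

No — its capacity is 12, but the minimum cut has capacity 11.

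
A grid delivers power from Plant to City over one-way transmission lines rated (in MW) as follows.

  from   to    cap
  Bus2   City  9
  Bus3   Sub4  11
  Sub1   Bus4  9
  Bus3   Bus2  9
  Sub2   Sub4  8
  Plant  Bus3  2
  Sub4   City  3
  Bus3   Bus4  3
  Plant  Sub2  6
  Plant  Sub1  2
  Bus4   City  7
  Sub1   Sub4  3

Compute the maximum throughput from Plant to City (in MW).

7

Augment Plant→Sub2→Sub4→City: bottleneck 3, flow now 3.
Augment Plant→Bus3→Bus2→City: bottleneck 2, flow now 5.
Augment Plant→Sub1→Bus4→City: bottleneck 2, flow now 7.
No augmenting path remains; maximum flow = 7.
In the residual graph, reachable from Plant: {Plant, Sub2, Sub4}.
Min-cut edges: Plant→Bus3 (2), Plant→Sub1 (2), Sub4→City (3); capacity 2 + 2 + 3 = 7.
This cut is saturated, so no flow can exceed 7.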